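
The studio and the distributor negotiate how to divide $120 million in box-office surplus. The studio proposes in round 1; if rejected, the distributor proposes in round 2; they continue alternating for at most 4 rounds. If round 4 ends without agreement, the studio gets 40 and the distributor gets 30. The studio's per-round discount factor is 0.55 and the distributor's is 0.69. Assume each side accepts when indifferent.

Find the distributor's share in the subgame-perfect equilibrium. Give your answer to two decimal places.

58.21

Solve by backward induction from round 4.
Round 4 (the distributor proposes): the studio gets 40 if talks fail, so the distributor offers 40 and keeps 80.
Round 3 (the studio proposes): the distributor can get 80 next round, worth 0.69 × 80 = 55.2 now; the studio offers that and keeps 64.8.
Round 2 (the distributor proposes): the studio can get 64.8 next round, worth 0.55 × 64.8 = 35.64 now; the distributor offers that and keeps 84.36.
Round 1 (the studio proposes): the distributor can get 84.36 next round, worth 0.69 × 84.36 = 58.2084 now, so the studio offers 58.2084, keeping 61.7916.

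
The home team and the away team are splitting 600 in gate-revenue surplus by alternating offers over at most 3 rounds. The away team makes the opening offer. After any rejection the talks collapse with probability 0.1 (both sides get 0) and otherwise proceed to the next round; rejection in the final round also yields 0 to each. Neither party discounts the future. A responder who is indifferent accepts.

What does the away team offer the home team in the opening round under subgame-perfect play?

Round 3 (the away team proposes): rejection yields 0 for the home team; the away team offers 0 and keeps 600.
Round 2 (the home team proposes): rejecting gives the away team an expected 0.9 × 600 = 540, so the home team offers 540, keeping 60.
Round 1 (the away team proposes): rejecting gives the home team an expected 0.9 × 60 = 54. The away team offers 54 and keeps 600 − 54 = 546.

54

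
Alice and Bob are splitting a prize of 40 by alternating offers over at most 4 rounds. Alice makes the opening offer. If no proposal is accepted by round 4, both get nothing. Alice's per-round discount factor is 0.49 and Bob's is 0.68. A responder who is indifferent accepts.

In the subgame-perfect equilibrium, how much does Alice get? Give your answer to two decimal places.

17.06

By backward induction:
Round 4 (Bob proposes): rejection yields 0 for Alice; Bob offers 0 and keeps 40.
Round 3 (Alice proposes): Bob can get 40 next round, worth 0.68 × 40 = 27.2 now. Alice offers 27.2 and keeps 40 − 27.2 = 12.8.
Round 2 (Bob proposes): Alice can get 12.8 next round, worth 0.49 × 12.8 = 6.272 now. Bob offers 6.272 and keeps 40 − 6.272 = 33.728.
Round 1 (Alice proposes): Bob can get 33.728 next round, worth 0.68 × 33.728 = 22.93504 now, so Alice offers 22.93504, keeping 17.06496.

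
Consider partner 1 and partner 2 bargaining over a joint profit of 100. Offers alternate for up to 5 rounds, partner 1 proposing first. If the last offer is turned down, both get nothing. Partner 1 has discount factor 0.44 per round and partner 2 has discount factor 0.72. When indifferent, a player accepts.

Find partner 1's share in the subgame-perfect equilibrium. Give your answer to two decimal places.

Round 5 (partner 1 proposes): partner 2 will accept anything ≥ 0, so partner 1 offers 0 and keeps 100.
Round 4 (partner 2 proposes): partner 1 can get 100 next round, worth 0.44 × 100 = 44 now; partner 2 offers that and keeps 56.
Round 3 (partner 1 proposes): partner 2 can get 56 next round, worth 0.72 × 56 = 40.32 now, so partner 1 offers 40.32, keeping 59.68.
Round 2 (partner 2 proposes): partner 1 can get 59.68 next round, worth 0.44 × 59.68 = 26.2592 now. Partner 2 offers 26.2592 and keeps 100 − 26.2592 = 73.7408.
Round 1 (partner 1 proposes): partner 2 can get 73.7408 next round, worth 0.72 × 73.7408 = 53.093376 now, so partner 1 offers 53.093376, keeping 46.906624.

46.91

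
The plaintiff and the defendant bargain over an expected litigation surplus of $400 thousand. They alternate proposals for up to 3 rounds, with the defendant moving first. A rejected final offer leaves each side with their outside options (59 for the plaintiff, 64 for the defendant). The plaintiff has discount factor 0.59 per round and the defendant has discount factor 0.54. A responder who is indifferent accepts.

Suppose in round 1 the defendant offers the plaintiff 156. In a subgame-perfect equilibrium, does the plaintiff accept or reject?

Accept

Round 3 (the defendant proposes): the plaintiff gets 59 if talks fail, so the defendant offers 59 and keeps 341.
Round 2 (the plaintiff proposes): the defendant can get 341 next round, worth 0.54 × 341 = 184.14 now, so the plaintiff offers 184.14, keeping 215.86.
So by rejecting in round 1, the plaintiff gets 215.86 next round, worth 0.59 × 215.86 = 127.3574 now.
Offer 156 ≥ 127.3574, so the plaintiff accepts.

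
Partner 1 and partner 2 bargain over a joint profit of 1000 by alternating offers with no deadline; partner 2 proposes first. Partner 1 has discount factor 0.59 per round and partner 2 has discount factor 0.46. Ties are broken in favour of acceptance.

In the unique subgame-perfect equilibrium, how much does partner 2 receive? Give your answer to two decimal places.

562.72

When partner 2 proposes, partner 1 accepts any offer worth at least 0.59 times what partner 1 would get by proposing next round; and vice versa.
This gives x = 1000 − 0.59y and y = 1000 − 0.46x, where x and y are each side's share when it proposes.
Hence (1 − 0.59·0.46)x = 1000(1 − 0.59), i.e. 0.7286·x = 410.
x ≈ 562.7230; partner 1's share is 1000 − x ≈ 437.2770.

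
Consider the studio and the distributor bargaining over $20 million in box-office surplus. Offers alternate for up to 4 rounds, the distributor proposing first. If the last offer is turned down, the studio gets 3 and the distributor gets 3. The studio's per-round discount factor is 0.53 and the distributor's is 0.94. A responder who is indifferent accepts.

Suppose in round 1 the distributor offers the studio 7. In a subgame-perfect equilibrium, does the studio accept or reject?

Work out the studio's continuation value if the offer is rejected.
Round 4 (the studio proposes): the distributor gets 3 if talks fail, so the studio offers 3 and keeps 17.
Round 3 (the distributor proposes): the studio can get 17 next round, worth 0.53 × 17 = 9.01 now. The distributor offers 9.01 and keeps 20 − 9.01 = 10.99.
Round 2 (the studio proposes): the distributor can get 10.99 next round, worth 0.94 × 10.99 = 10.3306 now, so the studio offers 10.3306, keeping 9.6694.
So by rejecting in round 1, the studio gets 9.6694 next round, worth 0.53 × 9.6694 = 5.124782 now.
Offer 7 ≥ 5.124782, so the studio accepts.

Accept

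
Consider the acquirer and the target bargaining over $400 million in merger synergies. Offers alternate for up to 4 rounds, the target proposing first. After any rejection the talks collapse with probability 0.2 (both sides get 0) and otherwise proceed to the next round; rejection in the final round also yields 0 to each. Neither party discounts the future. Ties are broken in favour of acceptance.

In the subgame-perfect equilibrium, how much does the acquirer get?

Round 4 (the acquirer proposes): the target will accept anything ≥ 0, so the acquirer offers 0 and keeps 400.
Round 3 (the target proposes): rejecting gives the acquirer an expected 0.8 × 400 = 320, so the target offers 320, keeping 80.
Round 2 (the acquirer proposes): rejecting gives the target an expected 0.8 × 80 = 64; the acquirer offers that and keeps 336.
Round 1 (the target proposes): rejecting gives the acquirer an expected 0.8 × 336 = 268.8, so the target offers 268.8, keeping 131.2.

268.8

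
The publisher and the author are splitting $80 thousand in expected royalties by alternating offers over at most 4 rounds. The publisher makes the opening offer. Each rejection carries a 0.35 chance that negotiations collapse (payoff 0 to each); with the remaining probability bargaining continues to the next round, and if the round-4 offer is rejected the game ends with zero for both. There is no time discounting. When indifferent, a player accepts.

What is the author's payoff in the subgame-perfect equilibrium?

40.17

Round 4 (the author proposes): rejection yields 0 for the publisher; the author offers 0 and keeps 80.
Round 3 (the publisher proposes): rejecting gives the author an expected 0.65 × 80 = 52; the publisher offers that and keeps 28.
Round 2 (the author proposes): rejecting gives the publisher an expected 0.65 × 28 = 18.2. The author offers 18.2 and keeps 80 − 18.2 = 61.8.
Round 1 (the publisher proposes): rejecting gives the author an expected 0.65 × 61.8 = 40.17, so the publisher offers 40.17, keeping 39.83.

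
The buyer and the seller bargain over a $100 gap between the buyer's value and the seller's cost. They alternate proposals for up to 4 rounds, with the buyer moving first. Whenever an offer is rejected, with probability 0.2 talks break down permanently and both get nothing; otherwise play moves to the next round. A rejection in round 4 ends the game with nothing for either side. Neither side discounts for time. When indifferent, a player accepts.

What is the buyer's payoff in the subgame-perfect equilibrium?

Round 4 (the seller proposes): rejection yields 0 for the buyer; the seller offers 0 and keeps 100.
Round 3 (the buyer proposes): rejecting gives the seller an expected 0.8 × 100 = 80, so the buyer offers 80, keeping 20.
Round 2 (the seller proposes): rejecting gives the buyer an expected 0.8 × 20 = 16. The seller offers 16 and keeps 100 − 16 = 84.
Round 1 (the buyer proposes): rejecting gives the seller an expected 0.8 × 84 = 67.2, so the buyer offers 67.2, keeping 32.8.

32.8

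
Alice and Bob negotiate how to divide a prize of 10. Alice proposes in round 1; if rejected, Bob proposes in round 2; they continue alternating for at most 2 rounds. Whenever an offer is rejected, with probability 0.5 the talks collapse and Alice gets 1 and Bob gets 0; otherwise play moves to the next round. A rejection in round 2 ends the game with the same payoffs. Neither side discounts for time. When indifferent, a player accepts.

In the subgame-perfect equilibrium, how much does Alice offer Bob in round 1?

By backward induction:
Round 2 (Bob proposes): Alice gets 1 if talks fail, so Bob offers 1 and keeps 9.
Round 1 (Alice proposes): rejecting gives Bob an expected 0.5 × 9 = 4.5; Alice offers that and keeps 5.5.

4.5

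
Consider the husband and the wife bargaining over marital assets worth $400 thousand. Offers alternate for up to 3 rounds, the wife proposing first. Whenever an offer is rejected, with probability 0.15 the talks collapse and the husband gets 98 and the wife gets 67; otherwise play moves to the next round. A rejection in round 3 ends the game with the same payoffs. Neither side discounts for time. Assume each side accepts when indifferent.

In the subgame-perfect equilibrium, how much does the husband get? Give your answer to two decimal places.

127.96

Round 3 (the wife proposes): the husband gets 98 if talks fail, so the wife offers 98 and keeps 302.
Round 2 (the husband proposes): rejecting gives the wife an expected 0.85 × 302 + 0.15 × 67 = 266.75. The husband offers 266.75 and keeps 400 − 266.75 = 133.25.
Round 1 (the wife proposes): rejecting gives the husband an expected 0.85 × 133.25 + 0.15 × 98 = 127.9625. The wife offers 127.9625 and keeps 400 − 127.9625 = 272.0375.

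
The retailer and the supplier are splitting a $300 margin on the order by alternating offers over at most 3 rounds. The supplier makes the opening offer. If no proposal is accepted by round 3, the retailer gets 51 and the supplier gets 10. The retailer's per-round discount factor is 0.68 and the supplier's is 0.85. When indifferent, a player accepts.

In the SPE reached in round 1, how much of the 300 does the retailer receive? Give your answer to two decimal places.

Round 3 (the supplier proposes): the retailer gets 51 if talks fail, so the supplier offers 51 and keeps 249.
Round 2 (the retailer proposes): the supplier can get 249 next round, worth 0.85 × 249 = 211.65 now, so the retailer offers 211.65, keeping 88.35.
Round 1 (the supplier proposes): the retailer can get 88.35 next round, worth 0.68 × 88.35 = 60.078 now, so the supplier offers 60.078, keeping 239.922.

60.08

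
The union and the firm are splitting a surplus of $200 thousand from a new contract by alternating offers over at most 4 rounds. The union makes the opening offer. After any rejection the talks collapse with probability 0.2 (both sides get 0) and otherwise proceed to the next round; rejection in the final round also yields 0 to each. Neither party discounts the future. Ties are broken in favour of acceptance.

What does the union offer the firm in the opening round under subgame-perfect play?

Round 4 (the firm proposes): rejection yields 0 for the union; the firm offers 0 and keeps 200.
Round 3 (the union proposes): rejecting gives the firm an expected 0.8 × 200 = 160. The union offers 160 and keeps 200 − 160 = 40.
Round 2 (the firm proposes): rejecting gives the union an expected 0.8 × 40 = 32. The firm offers 32 and keeps 200 − 32 = 168.
Round 1 (the union proposes): rejecting gives the firm an expected 0.8 × 168 = 134.4, so the union offers 134.4, keeping 65.6.

134.4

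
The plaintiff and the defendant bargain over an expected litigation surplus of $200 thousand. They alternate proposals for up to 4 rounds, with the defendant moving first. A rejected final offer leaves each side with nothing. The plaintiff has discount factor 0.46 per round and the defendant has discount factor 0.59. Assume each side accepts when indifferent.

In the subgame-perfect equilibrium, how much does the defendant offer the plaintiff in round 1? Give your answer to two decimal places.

Round 4 (the plaintiff proposes): the defendant will accept anything ≥ 0, so the plaintiff offers 0 and keeps 200.
Round 3 (the defendant proposes): the plaintiff can get 200 next round, worth 0.46 × 200 = 92 now; the defendant offers that and keeps 108.
Round 2 (the plaintiff proposes): the defendant can get 108 next round, worth 0.59 × 108 = 63.72 now. The plaintiff offers 63.72 and keeps 200 − 63.72 = 136.28.
Round 1 (the defendant proposes): the plaintiff can get 136.28 next round, worth 0.46 × 136.28 = 62.6888 now, so the defendant offers 62.6888, keeping 137.3112.

62.69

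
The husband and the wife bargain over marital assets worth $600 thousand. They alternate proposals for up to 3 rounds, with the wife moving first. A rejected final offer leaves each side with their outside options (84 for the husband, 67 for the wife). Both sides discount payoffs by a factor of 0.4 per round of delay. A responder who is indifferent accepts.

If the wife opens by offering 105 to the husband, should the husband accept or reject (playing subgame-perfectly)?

Round 3 (the wife proposes): the husband gets 84 if talks fail, so the wife offers 84 and keeps 516.
Round 2 (the husband proposes): the wife can get 516 next round, worth 0.4 × 516 = 206.4 now. The husband offers 206.4 and keeps 600 − 206.4 = 393.6.
So by rejecting in round 1, the husband gets 393.6 next round, worth 0.4 × 393.6 = 157.44 now.
Offer 105 < 157.44, so the husband rejects.

Reject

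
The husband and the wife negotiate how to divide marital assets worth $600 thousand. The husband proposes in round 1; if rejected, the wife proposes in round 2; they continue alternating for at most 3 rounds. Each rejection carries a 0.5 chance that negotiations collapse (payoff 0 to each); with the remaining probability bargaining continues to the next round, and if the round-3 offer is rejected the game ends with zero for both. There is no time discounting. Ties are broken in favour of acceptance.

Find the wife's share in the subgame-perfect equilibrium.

150

By backward induction:
Round 3 (the husband proposes): the wife will accept anything ≥ 0, so the husband offers 0 and keeps 600.
Round 2 (the wife proposes): rejecting gives the husband an expected 0.5 × 600 = 300; the wife offers that and keeps 300.
Round 1 (the husband proposes): rejecting gives the wife an expected 0.5 × 300 = 150; the husband offers that and keeps 450.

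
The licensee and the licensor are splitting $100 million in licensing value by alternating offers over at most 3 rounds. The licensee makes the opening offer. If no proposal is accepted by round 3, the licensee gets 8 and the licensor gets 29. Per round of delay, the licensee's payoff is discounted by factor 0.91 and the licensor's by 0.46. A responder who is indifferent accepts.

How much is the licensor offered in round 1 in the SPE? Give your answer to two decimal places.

By backward induction:
Round 3 (the licensee proposes): the licensor gets 29 if talks fail, so the licensee offers 29 and keeps 71.
Round 2 (the licensor proposes): the licensee can get 71 next round, worth 0.91 × 71 = 64.61 now. The licensor offers 64.61 and keeps 100 − 64.61 = 35.39.
Round 1 (the licensee proposes): the licensor can get 35.39 next round, worth 0.46 × 35.39 = 16.2794 now; the licensee offers that and keeps 83.7206.

16.28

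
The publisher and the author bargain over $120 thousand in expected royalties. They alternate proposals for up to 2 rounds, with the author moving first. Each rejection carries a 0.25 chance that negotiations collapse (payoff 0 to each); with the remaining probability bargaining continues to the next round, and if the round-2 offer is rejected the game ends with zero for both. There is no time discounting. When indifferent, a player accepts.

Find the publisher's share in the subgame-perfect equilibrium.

Round 2 (the publisher proposes): the author will accept anything ≥ 0, so the publisher offers 0 and keeps 120.
Round 1 (the author proposes): rejecting gives the publisher an expected 0.75 × 120 = 90, so the author offers 90, keeping 30.

90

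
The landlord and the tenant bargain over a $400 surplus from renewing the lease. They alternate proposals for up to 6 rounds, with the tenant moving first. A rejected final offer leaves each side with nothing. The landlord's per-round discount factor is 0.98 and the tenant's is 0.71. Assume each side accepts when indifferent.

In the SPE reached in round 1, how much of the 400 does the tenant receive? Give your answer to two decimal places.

17.44

Round 6 (the landlord proposes): the tenant will accept anything ≥ 0, so the landlord offers 0 and keeps 400.
Round 5 (the tenant proposes): the landlord can get 400 next round, worth 0.98 × 400 = 392 now; the tenant offers that and keeps 8.
Round 4 (the landlord proposes): the tenant can get 8 next round, worth 0.71 × 8 = 5.68 now; the landlord offers that and keeps 394.32.
Round 3 (the tenant proposes): the landlord can get 394.32 next round, worth 0.98 × 394.32 = 386.4336 now, so the tenant offers 386.4336, keeping 13.5664.
Round 2 (the landlord proposes): the tenant can get 13.5664 next round, worth 0.71 × 13.5664 = 9.632144 now, so the landlord offers 9.632144, keeping 390.367856.
Round 1 (the tenant proposes): the landlord can get 390.367856 next round, worth 0.98 × 390.367856 = 382.56049888 now, so the tenant offers 382.56049888, keeping 17.43950112.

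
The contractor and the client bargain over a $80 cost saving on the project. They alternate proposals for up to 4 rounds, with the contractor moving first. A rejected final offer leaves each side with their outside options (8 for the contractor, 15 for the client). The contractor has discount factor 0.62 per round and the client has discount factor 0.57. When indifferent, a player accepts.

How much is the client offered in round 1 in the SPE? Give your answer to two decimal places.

31.83

Round 4 (the client proposes): the contractor gets 8 if talks fail, so the client offers 8 and keeps 72.
Round 3 (the contractor proposes): the client can get 72 next round, worth 0.57 × 72 = 41.04 now; the contractor offers that and keeps 38.96.
Round 2 (the client proposes): the contractor can get 38.96 next round, worth 0.62 × 38.96 = 24.1552 now. The client offers 24.1552 and keeps 80 − 24.1552 = 55.8448.
Round 1 (the contractor proposes): the client can get 55.8448 next round, worth 0.57 × 55.8448 = 31.831536 now. The contractor offers 31.831536 and keeps 80 − 31.831536 = 48.168464.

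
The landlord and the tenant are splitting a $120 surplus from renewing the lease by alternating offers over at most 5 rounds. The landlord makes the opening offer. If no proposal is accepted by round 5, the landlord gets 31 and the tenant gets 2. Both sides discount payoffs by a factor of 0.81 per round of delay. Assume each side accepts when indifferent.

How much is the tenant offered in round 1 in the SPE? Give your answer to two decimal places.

31.45

Round 5 (the landlord proposes): the tenant gets 2 if talks fail, so the landlord offers 2 and keeps 118.
Round 4 (the tenant proposes): the landlord can get 118 next round, worth 0.81 × 118 = 95.58 now. The tenant offers 95.58 and keeps 120 − 95.58 = 24.42.
Round 3 (the landlord proposes): the tenant can get 24.42 next round, worth 0.81 × 24.42 = 19.7802 now, so the landlord offers 19.7802, keeping 100.2198.
Round 2 (the tenant proposes): the landlord can get 100.2198 next round, worth 0.81 × 100.2198 = 81.178038 now. The tenant offers 81.178038 and keeps 120 − 81.178038 = 38.821962.
Round 1 (the landlord proposes): the tenant can get 38.821962 next round, worth 0.81 × 38.821962 = 31.44578922 now, so the landlord offers 31.44578922, keeping 88.55421078.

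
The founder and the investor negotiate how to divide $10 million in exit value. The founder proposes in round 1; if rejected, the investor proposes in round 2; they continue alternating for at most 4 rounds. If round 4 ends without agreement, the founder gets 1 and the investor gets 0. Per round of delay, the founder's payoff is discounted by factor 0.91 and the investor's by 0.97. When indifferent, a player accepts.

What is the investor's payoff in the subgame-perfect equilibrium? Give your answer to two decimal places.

8.58

By backward induction:
Round 4 (the investor proposes): the founder gets 1 if talks fail, so the investor offers 1 and keeps 9.
Round 3 (the founder proposes): the investor can get 9 next round, worth 0.97 × 9 = 8.73 now. The founder offers 8.73 and keeps 10 − 8.73 = 1.27.
Round 2 (the investor proposes): the founder can get 1.27 next round, worth 0.91 × 1.27 = 1.1557 now, so the investor offers 1.1557, keeping 8.8443.
Round 1 (the founder proposes): the investor can get 8.8443 next round, worth 0.97 × 8.8443 = 8.578971 now; the founder offers that and keeps 1.421029.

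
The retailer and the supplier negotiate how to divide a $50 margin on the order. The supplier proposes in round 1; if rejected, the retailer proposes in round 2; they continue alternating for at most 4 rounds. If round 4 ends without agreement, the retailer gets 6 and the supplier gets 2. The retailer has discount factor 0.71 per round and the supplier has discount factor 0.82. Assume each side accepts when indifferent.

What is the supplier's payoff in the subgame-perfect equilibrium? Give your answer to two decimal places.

23.77

Round 4 (the retailer proposes): the supplier gets 2 if talks fail, so the retailer offers 2 and keeps 48.
Round 3 (the supplier proposes): the retailer can get 48 next round, worth 0.71 × 48 = 34.08 now. The supplier offers 34.08 and keeps 50 − 34.08 = 15.92.
Round 2 (the retailer proposes): the supplier can get 15.92 next round, worth 0.82 × 15.92 = 13.0544 now, so the retailer offers 13.0544, keeping 36.9456.
Round 1 (the supplier proposes): the retailer can get 36.9456 next round, worth 0.71 × 36.9456 = 26.231376 now; the supplier offers that and keeps 23.768624.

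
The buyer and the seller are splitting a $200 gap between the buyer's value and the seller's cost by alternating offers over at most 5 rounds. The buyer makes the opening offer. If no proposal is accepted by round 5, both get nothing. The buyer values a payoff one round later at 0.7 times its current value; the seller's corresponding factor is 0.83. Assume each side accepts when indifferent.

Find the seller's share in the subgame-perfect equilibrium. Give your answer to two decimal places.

Round 5 (the buyer proposes): rejection yields 0 for the seller; the buyer offers 0 and keeps 200.
Round 4 (the seller proposes): the buyer can get 200 next round, worth 0.7 × 200 = 140 now, so the seller offers 140, keeping 60.
Round 3 (the buyer proposes): the seller can get 60 next round, worth 0.83 × 60 = 49.8 now. The buyer offers 49.8 and keeps 200 − 49.8 = 150.2.
Round 2 (the seller proposes): the buyer can get 150.2 next round, worth 0.7 × 150.2 = 105.14 now; the seller offers that and keeps 94.86.
Round 1 (the buyer proposes): the seller can get 94.86 next round, worth 0.83 × 94.86 = 78.7338 now, so the buyer offers 78.7338, keeping 121.2662.

78.73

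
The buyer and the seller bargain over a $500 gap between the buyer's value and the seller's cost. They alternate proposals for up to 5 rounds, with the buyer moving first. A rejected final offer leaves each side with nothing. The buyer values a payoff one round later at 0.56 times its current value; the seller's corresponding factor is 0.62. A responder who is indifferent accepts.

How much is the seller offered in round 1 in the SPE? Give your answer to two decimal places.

Round 5 (the buyer proposes): rejection yields 0 for the seller; the buyer offers 0 and keeps 500.
Round 4 (the seller proposes): the buyer can get 500 next round, worth 0.56 × 500 = 280 now. The seller offers 280 and keeps 500 − 280 = 220.
Round 3 (the buyer proposes): the seller can get 220 next round, worth 0.62 × 220 = 136.4 now, so the buyer offers 136.4, keeping 363.6.
Round 2 (the seller proposes): the buyer can get 363.6 next round, worth 0.56 × 363.6 = 203.616 now, so the seller offers 203.616, keeping 296.384.
Round 1 (the buyer proposes): the seller can get 296.384 next round, worth 0.62 × 296.384 = 183.75808 now. The buyer offers 183.75808 and keeps 500 − 183.75808 = 316.24192.

183.76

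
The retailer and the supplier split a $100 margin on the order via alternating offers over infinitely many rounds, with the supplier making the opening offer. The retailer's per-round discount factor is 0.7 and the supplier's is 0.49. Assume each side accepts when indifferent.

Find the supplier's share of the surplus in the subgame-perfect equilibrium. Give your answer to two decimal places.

45.66

When the supplier proposes, the retailer accepts any offer worth at least 0.7 times what the retailer would get by proposing next round; and vice versa.
This gives x = 100 − 0.7y and y = 100 − 0.49x, where x and y are each side's share when it proposes.
Hence (1 − 0.7·0.49)x = 100(1 − 0.7), i.e. 0.657·x = 30.
x ≈ 45.6621; the retailer's share is 100 − x ≈ 54.3379.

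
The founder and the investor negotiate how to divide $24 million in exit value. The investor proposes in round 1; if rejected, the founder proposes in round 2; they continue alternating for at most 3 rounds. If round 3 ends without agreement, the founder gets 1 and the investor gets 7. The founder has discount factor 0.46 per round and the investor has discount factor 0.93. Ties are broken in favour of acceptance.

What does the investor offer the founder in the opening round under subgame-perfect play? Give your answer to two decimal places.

1.20

Round 3 (the investor proposes): the founder gets 1 if talks fail, so the investor offers 1 and keeps 23.
Round 2 (the founder proposes): the investor can get 23 next round, worth 0.93 × 23 = 21.39 now; the founder offers that and keeps 2.61.
Round 1 (the investor proposes): the founder can get 2.61 next round, worth 0.46 × 2.61 = 1.2006 now; the investor offers that and keeps 22.7994.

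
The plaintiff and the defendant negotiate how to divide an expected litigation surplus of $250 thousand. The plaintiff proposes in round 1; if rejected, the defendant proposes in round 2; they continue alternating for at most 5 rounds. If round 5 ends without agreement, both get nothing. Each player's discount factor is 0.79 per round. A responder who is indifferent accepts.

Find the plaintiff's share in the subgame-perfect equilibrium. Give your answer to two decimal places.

Round 5 (the plaintiff proposes): the defendant will accept anything ≥ 0, so the plaintiff offers 0 and keeps 250.
Round 4 (the defendant proposes): the plaintiff can get 250 next round, worth 0.79 × 250 = 197.5 now; the defendant offers that and keeps 52.5.
Round 3 (the plaintiff proposes): the defendant can get 52.5 next round, worth 0.79 × 52.5 = 41.475 now; the plaintiff offers that and keeps 208.525.
Round 2 (the defendant proposes): the plaintiff can get 208.525 next round, worth 0.79 × 208.525 = 164.73475 now; the defendant offers that and keeps 85.26525.
Round 1 (the plaintiff proposes): the defendant can get 85.26525 next round, worth 0.79 × 85.26525 = 67.3595475 now; the plaintiff offers that and keeps 182.6404525.

182.64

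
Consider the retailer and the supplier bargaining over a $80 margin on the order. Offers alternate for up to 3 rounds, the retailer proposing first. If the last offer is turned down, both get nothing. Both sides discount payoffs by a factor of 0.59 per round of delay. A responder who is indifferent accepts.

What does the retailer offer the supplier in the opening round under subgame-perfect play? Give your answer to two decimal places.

By backward induction:
Round 3 (the retailer proposes): the supplier will accept anything ≥ 0, so the retailer offers 0 and keeps 80.
Round 2 (the supplier proposes): the retailer can get 80 next round, worth 0.59 × 80 = 47.2 now; the supplier offers that and keeps 32.8.
Round 1 (the retailer proposes): the supplier can get 32.8 next round, worth 0.59 × 32.8 = 19.352 now. The retailer offers 19.352 and keeps 80 − 19.352 = 60.648.

19.35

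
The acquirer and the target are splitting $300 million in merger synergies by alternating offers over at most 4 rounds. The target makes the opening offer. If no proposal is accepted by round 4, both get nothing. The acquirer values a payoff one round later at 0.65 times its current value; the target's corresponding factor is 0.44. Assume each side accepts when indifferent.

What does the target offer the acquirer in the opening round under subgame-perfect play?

164.97

Round 4 (the acquirer proposes): the target will accept anything ≥ 0, so the acquirer offers 0 and keeps 300.
Round 3 (the target proposes): the acquirer can get 300 next round, worth 0.65 × 300 = 195 now, so the target offers 195, keeping 105.
Round 2 (the acquirer proposes): the target can get 105 next round, worth 0.44 × 105 = 46.2 now, so the acquirer offers 46.2, keeping 253.8.
Round 1 (the target proposes): the acquirer can get 253.8 next round, worth 0.65 × 253.8 = 164.97 now; the target offers that and keeps 135.03.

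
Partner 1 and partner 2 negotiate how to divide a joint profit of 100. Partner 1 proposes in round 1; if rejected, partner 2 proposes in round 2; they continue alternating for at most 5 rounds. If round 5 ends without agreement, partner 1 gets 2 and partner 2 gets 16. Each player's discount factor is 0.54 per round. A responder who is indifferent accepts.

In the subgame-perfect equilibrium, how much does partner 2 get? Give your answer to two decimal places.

33.44

Work backward from the last round.
Round 5 (partner 1 proposes): partner 2 gets 16 if talks fail, so partner 1 offers 16 and keeps 84.
Round 4 (partner 2 proposes): partner 1 can get 84 next round, worth 0.54 × 84 = 45.36 now. Partner 2 offers 45.36 and keeps 100 − 45.36 = 54.64.
Round 3 (partner 1 proposes): partner 2 can get 54.64 next round, worth 0.54 × 54.64 = 29.5056 now; partner 1 offers that and keeps 70.4944.
Round 2 (partner 2 proposes): partner 1 can get 70.4944 next round, worth 0.54 × 70.4944 = 38.066976 now; partner 2 offers that and keeps 61.933024.
Round 1 (partner 1 proposes): partner 2 can get 61.933024 next round, worth 0.54 × 61.933024 = 33.44383296 now; partner 1 offers that and keeps 66.55616704.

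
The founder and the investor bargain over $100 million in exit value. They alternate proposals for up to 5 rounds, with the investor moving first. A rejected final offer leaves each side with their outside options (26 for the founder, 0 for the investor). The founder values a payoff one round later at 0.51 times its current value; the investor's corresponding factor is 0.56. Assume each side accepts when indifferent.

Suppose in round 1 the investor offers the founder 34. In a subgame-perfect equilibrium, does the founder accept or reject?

Work out the founder's continuation value if the offer is rejected.
Round 5 (the investor proposes): the founder gets 26 if talks fail, so the investor offers 26 and keeps 74.
Round 4 (the founder proposes): the investor can get 74 next round, worth 0.56 × 74 = 41.44 now. The founder offers 41.44 and keeps 100 − 41.44 = 58.56.
Round 3 (the investor proposes): the founder can get 58.56 next round, worth 0.51 × 58.56 = 29.8656 now; the investor offers that and keeps 70.1344.
Round 2 (the founder proposes): the investor can get 70.1344 next round, worth 0.56 × 70.1344 = 39.275264 now. The founder offers 39.275264 and keeps 100 − 39.275264 = 60.724736.
So by rejecting in round 1, the founder gets 60.724736 next round, worth 0.51 × 60.724736 = 30.96961536 now.
Offer 34 ≥ 30.96961536, so the founder accepts.

Accept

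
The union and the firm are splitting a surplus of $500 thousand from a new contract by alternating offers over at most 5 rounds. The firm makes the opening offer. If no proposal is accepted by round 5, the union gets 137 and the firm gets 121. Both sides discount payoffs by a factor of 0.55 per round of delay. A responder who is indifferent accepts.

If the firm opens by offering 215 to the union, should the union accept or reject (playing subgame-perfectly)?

Round 5 (the firm proposes): the union gets 137 if talks fail, so the firm offers 137 and keeps 363.
Round 4 (the union proposes): the firm can get 363 next round, worth 0.55 × 363 = 199.65 now; the union offers that and keeps 300.35.
Round 3 (the firm proposes): the union can get 300.35 next round, worth 0.55 × 300.35 = 165.1925 now, so the firm offers 165.1925, keeping 334.8075.
Round 2 (the union proposes): the firm can get 334.8075 next round, worth 0.55 × 334.8075 = 184.144125 now; the union offers that and keeps 315.855875.
So by rejecting in round 1, the union gets 315.855875 next round, worth 0.55 × 315.855875 = 173.72073125 now.
Offer 215 ≥ 173.72073125, so the union accepts.

Accept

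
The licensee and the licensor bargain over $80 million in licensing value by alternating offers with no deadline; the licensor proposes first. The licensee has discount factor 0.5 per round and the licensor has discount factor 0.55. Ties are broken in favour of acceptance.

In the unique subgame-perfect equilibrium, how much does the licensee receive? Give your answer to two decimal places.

24.83

Let x be the licensor's share when the licensor proposes and y be the licensee's share when the licensee proposes.
The licensee accepts iff offered ≥ 0.5·y, so x = 80 − 0.5y. Symmetrically y = 80 − 0.55x.
Substituting: x = 80 − 0.5(80 − 0.55x), giving x(1 − 0.55·0.5) = 80(1 − 0.5).
So x = 80 × 0.5 / 0.725 ≈ 55.1724, and the licensee receives 80 − x ≈ 24.8276.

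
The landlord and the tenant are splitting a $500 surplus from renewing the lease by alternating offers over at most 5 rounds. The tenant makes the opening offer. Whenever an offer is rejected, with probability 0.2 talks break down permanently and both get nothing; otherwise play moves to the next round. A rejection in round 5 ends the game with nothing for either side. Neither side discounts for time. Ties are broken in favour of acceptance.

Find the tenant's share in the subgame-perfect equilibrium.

Round 5 (the tenant proposes): the landlord will accept anything ≥ 0, so the tenant offers 0 and keeps 500.
Round 4 (the landlord proposes): rejecting gives the tenant an expected 0.8 × 500 = 400; the landlord offers that and keeps 100.
Round 3 (the tenant proposes): rejecting gives the landlord an expected 0.8 × 100 = 80. The tenant offers 80 and keeps 500 − 80 = 420.
Round 2 (the landlord proposes): rejecting gives the tenant an expected 0.8 × 420 = 336; the landlord offers that and keeps 164.
Round 1 (the tenant proposes): rejecting gives the landlord an expected 0.8 × 164 = 131.2; the tenant offers that and keeps 368.8.

368.8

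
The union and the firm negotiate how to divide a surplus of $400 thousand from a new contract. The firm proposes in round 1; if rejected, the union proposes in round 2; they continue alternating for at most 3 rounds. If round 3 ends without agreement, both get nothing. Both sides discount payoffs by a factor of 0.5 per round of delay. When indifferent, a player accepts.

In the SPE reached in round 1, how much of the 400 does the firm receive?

300

Round 3 (the firm proposes): rejection yields 0 for the union; the firm offers 0 and keeps 400.
Round 2 (the union proposes): the firm can get 400 next round, worth 0.5 × 400 = 200 now, so the union offers 200, keeping 200.
Round 1 (the firm proposes): the union can get 200 next round, worth 0.5 × 200 = 100 now. The firm offers 100 and keeps 400 − 100 = 300.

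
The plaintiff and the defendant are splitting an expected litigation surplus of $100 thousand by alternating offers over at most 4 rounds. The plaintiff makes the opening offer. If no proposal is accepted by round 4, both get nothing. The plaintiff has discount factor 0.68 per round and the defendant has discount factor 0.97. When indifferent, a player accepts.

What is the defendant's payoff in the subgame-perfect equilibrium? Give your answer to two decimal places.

Work backward from the last round.
Round 4 (the defendant proposes): rejection yields 0 for the plaintiff; the defendant offers 0 and keeps 100.
Round 3 (the plaintiff proposes): the defendant can get 100 next round, worth 0.97 × 100 = 97 now; the plaintiff offers that and keeps 3.
Round 2 (the defendant proposes): the plaintiff can get 3 next round, worth 0.68 × 3 = 2.04 now, so the defendant offers 2.04, keeping 97.96.
Round 1 (the plaintiff proposes): the defendant can get 97.96 next round, worth 0.97 × 97.96 = 95.0212 now, so the plaintiff offers 95.0212, keeping 4.9788.

95.02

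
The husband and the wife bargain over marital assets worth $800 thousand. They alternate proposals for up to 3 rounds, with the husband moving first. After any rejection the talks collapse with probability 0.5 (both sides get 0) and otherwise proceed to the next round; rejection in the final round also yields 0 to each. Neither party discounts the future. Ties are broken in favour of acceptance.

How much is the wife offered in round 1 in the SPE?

200

Round 3 (the husband proposes): rejection yields 0 for the wife; the husband offers 0 and keeps 800.
Round 2 (the wife proposes): rejecting gives the husband an expected 0.5 × 800 = 400; the wife offers that and keeps 400.
Round 1 (the husband proposes): rejecting gives the wife an expected 0.5 × 400 = 200, so the husband offers 200, keeping 600.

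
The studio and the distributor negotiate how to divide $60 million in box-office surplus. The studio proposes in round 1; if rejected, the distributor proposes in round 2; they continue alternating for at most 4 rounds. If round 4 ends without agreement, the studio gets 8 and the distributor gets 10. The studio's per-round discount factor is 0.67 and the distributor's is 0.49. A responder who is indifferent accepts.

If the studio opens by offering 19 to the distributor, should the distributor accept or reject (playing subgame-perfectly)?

Round 4 (the distributor proposes): the studio gets 8 if talks fail, so the distributor offers 8 and keeps 52.
Round 3 (the studio proposes): the distributor can get 52 next round, worth 0.49 × 52 = 25.48 now. The studio offers 25.48 and keeps 60 − 25.48 = 34.52.
Round 2 (the distributor proposes): the studio can get 34.52 next round, worth 0.67 × 34.52 = 23.1284 now. The distributor offers 23.1284 and keeps 60 − 23.1284 = 36.8716.
So by rejecting in round 1, the distributor gets 36.8716 next round, worth 0.49 × 36.8716 = 18.067084 now.
Offer 19 ≥ 18.067084, so the distributor accepts.

Accept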